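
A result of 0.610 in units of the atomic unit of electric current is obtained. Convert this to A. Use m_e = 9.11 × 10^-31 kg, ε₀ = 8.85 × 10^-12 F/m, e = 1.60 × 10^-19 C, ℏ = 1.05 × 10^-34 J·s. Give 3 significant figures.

One atomic unit of electric current: I_au = e E_h/ℏ = m_e e⁵/((4πε₀)²ℏ³) = 6.67 × 10^-3 A.
0.610 × 6.67 × 10^-3 A = 4.07 × 10^-3 A

4.07 × 10^-3 A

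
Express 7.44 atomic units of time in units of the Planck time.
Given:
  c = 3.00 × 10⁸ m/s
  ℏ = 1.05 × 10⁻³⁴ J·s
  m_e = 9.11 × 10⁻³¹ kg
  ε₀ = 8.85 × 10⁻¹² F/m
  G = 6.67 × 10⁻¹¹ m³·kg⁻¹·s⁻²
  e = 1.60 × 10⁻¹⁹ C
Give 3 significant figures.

3.32 × 10²⁷

atomic unit of time: τ_au = (4πε₀)²ℏ³/(m_e e⁴) = 2.40 × 10⁻¹⁷ s
Planck time: t_P = √(ℏG/c⁵) = 5.37 × 10⁻⁴⁴ s
7.44 × 2.40 × 10⁻¹⁷ / 5.37 × 10⁻⁴⁴ = 3.32 × 10²⁷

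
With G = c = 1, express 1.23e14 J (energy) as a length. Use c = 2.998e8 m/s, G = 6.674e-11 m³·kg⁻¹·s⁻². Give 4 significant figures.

Energy → length via G/c⁴.
1.23e14 J × (G/c⁴) = 1.016e-30 m

1.016e-30 m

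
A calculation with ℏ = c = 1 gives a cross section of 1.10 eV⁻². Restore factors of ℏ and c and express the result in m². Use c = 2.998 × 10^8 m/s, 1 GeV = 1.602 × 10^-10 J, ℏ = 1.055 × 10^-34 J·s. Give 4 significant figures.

Area is [L]² = [E]⁻²·(ℏc)²; restore (ℏc)².
1 GeV⁻² → (ℏc)² × (1 GeV in J)⁻² = 3.898 × 10^-32 m².
Convert the energy scale: 1.10 eV⁻² = 1.10 × 10^18 GeV⁻².
Result: 1.10 × 10^18 × 3.898 × 10^-32 = 4.288 × 10^-14 m².

4.288 × 10^-14 m²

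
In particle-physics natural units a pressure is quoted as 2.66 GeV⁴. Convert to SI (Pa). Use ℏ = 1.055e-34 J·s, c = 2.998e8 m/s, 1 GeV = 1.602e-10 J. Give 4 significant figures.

5.537e37 Pa

Pressure is [E]/[L]³ = [E]⁴/(ℏc)³.
1 GeV⁴ → 1/(ℏc)³ × (1 GeV in J)⁴ = 2.082e37 Pa.
Result: 2.66 × 2.082e37 = 5.537e37 Pa.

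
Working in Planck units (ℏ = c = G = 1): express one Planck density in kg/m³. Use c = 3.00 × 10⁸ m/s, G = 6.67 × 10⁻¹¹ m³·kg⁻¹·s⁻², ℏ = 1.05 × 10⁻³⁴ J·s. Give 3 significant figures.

Dimensional analysis gives ρ_P = c⁵/(ℏG²).
  = 2.43 × 10⁴² / 4.67 × 10⁻⁵⁵
  = 5.20 × 10⁹⁶ kg/m³

5.20 × 10⁹⁶ kg/m³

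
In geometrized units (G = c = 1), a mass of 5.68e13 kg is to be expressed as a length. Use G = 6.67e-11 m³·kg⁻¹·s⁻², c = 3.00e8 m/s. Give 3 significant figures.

In G = c = 1 units mass has dimensions of length; the conversion factor is G/c².
5.68e13 kg × (G/c²) = 4.21e-14 m

4.21e-14 m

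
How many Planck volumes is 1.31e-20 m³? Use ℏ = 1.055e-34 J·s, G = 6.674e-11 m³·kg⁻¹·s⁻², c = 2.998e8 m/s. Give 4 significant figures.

Planck volume: V_P = (ℏG/c³)^(3/2) = 4.224e-105 m³.
1.31e-20 / 4.224e-105 = 3.101e84

3.101e84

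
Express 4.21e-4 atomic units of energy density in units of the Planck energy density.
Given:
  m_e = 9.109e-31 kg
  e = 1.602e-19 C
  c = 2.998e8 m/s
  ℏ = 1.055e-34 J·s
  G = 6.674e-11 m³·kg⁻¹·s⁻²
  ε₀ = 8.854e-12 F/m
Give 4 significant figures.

atomic unit of energy density: u_au = E_h/a₀³ = m_e⁴e¹⁰/((4πε₀)⁵ℏ⁸) = 2.929e13 J/m³
Planck energy density: u_P = c⁷/(ℏG²) = 4.632e113 J/m³
4.21e-4 × 2.929e13 / 4.632e113 = 2.662e-104

2.662e-104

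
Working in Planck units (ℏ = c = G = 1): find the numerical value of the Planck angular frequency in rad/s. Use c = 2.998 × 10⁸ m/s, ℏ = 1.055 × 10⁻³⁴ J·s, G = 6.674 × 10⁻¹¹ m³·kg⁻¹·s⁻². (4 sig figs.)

The unique combination of the constants set to 1 with dimensions of angular frequency is ω_P = √(c⁵/(ℏG)).
  = √(3.440 × 10⁸⁶)
  = 1.855 × 10⁴³ rad/s

1.855 × 10⁴³ rad/s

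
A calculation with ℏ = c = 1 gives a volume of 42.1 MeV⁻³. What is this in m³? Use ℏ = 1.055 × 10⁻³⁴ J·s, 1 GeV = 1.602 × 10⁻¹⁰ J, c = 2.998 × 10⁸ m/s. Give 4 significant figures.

3.240 × 10⁻³⁷ m³

Volume is [L]³ = [E]⁻³·(ℏc)³.
1 GeV⁻³ → (ℏc)³ × (1 GeV in J)⁻³ = 7.696 × 10⁻⁴⁸ m³.
Convert the energy scale: 42.1 MeV⁻³ = 4.21 × 10¹⁰ GeV⁻³.
Result: 4.21 × 10¹⁰ × 7.696 × 10⁻⁴⁸ = 3.240 × 10⁻³⁷ m³.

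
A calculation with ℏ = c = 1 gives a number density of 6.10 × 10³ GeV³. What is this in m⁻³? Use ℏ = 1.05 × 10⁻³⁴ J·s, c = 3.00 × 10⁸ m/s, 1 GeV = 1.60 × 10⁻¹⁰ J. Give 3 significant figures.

Number density is [L]⁻³ = [E]³/(ℏc)³.
1 GeV³ → 1/(ℏc)³ × (1 GeV in J)³ = 1.31 × 10⁴⁷ m⁻³.
Result: 6.10 × 10³ × 1.31 × 10⁴⁷ = 7.99 × 10⁵⁰ m⁻³.

7.99 × 10⁵⁰ m⁻³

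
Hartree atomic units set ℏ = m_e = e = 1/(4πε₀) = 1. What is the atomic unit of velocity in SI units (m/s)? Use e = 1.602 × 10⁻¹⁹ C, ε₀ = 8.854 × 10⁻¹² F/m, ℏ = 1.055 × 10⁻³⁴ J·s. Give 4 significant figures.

2.186 × 10⁶ m/s

Dimensional analysis gives v_au = e²/(4πε₀ℏ).
  = 2.566 × 10⁻³⁸ / 1.174 × 10⁻⁴⁴
  = 2.186 × 10⁶ m/s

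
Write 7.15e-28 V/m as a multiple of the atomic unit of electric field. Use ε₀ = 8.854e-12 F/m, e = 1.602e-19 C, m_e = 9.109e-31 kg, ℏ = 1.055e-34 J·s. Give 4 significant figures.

atomic unit of electric field: E_au = E_h/(e a₀) = m_e²e⁵/((4πε₀)³ℏ⁴) = 5.131e11 V/m.
7.15e-28 / 5.131e11 = 1.394e-39

1.394e-39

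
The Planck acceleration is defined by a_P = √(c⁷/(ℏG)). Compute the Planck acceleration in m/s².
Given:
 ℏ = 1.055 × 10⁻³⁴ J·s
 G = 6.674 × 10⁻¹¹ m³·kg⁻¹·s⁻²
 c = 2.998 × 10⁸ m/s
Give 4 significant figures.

5.560 × 10⁵¹ m/s²

a_P = √(c⁷/(ℏG))
  = √(3.092 × 10¹⁰³)
  = 5.560 × 10⁵¹ m/s²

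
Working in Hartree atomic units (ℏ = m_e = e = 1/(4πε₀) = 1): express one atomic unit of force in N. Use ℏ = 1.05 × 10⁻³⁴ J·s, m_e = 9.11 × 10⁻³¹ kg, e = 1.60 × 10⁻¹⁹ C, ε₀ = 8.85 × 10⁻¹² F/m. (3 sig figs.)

The unique combination of the constants set to 1 with dimensions of force is F_au = E_h/a₀ = m_e²e⁶/((4πε₀)³ℏ⁴).
E_h = 4.38 × 10⁻¹⁸ J
a₀ = 5.26 × 10⁻¹¹ m
E_h/a₀ = 8.33 × 10⁻⁸ N

8.33 × 10⁻⁸ N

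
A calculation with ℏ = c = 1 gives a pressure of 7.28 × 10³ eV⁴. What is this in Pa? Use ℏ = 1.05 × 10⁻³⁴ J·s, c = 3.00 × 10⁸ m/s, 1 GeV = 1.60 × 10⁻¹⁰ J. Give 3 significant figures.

Pressure is [E]/[L]³ = [E]⁴/(ℏc)³.
1 GeV⁴ → 1/(ℏc)³ × (1 GeV in J)⁴ = 2.10 × 10³⁷ Pa.
Convert the energy scale: 7.28 × 10³ eV⁴ = 7.28 × 10⁻³³ GeV⁴.
Result: 7.28 × 10⁻³³ × 2.10 × 10³⁷ = 1.53 × 10⁵ Pa.

1.53 × 10⁵ Pa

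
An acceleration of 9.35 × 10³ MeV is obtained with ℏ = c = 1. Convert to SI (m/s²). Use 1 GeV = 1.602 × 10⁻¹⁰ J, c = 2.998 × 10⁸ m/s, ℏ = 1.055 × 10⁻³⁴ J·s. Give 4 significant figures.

Acceleration is [L]/[T]² = c·[E]/ℏ.
1 GeV → c/ℏ × (1 GeV in J) = 4.552 × 10³² m/s².
Convert the energy scale: 9.35 × 10³ MeV = 9.35 GeV.
Result: 9.35 × 4.552 × 10³² = 4.257 × 10³³ m/s².

4.257 × 10³³ m/s²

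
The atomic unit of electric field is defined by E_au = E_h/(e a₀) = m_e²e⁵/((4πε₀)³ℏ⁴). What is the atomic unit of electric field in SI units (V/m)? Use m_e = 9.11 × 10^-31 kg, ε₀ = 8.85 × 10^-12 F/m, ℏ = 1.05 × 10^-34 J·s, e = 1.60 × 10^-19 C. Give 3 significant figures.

E_au = E_h/(e a₀) = m_e²e⁵/((4πε₀)³ℏ⁴)
E_h = 4.38 × 10^-18 J
a₀ = 5.26 × 10^-11 m
E_h/(e·a₀) = 5.20 × 10^11 V/m

5.20 × 10^11 V/m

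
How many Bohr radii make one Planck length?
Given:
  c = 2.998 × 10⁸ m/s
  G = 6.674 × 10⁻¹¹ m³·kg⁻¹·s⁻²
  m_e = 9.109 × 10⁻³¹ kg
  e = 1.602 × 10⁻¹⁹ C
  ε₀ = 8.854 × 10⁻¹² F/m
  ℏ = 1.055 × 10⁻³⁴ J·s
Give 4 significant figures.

Planck length: ℓ_P = √(ℏG/c³) = 1.616 × 10⁻³⁵ m
Bohr radius: a₀ = 4πε₀ℏ²/(m_e e²) = 5.297 × 10⁻¹¹ m
ratio = 1.616 × 10⁻³⁵ / 5.297 × 10⁻¹¹ = 3.051 × 10⁻²⁵

3.051 × 10⁻²⁵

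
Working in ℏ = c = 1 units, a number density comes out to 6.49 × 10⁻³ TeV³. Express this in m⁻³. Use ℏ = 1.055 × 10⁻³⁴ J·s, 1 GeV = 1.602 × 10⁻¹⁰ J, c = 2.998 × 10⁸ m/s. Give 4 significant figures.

8.433 × 10⁵³ m⁻³

Number density is [L]⁻³ = [E]³/(ℏc)³.
1 GeV³ → 1/(ℏc)³ × (1 GeV in J)³ = 1.299 × 10⁴⁷ m⁻³.
Convert the energy scale: 6.49 × 10⁻³ TeV³ = 6.49 × 10⁶ GeV³.
Result: 6.49 × 10⁶ × 1.299 × 10⁴⁷ = 8.433 × 10⁵³ m⁻³.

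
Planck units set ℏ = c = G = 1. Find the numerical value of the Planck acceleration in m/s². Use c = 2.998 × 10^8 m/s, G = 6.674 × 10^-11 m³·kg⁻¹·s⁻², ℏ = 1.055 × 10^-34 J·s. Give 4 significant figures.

5.560 × 10^51 m/s²

From ℏ = c = G = 1 the acceleration scale is a_P = √(c⁷/(ℏG)).
  = √(3.092 × 10^103)
  = 5.560 × 10^51 m/s²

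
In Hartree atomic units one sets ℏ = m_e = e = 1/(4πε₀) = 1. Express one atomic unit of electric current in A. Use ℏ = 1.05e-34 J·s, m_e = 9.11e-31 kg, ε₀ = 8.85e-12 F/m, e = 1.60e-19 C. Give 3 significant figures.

6.67e-3 A

I_au = e E_h/ℏ = m_e e⁵/((4πε₀)²ℏ³)
E_h = 4.38e-18 J
e·E_h/ℏ = 6.67e-3 A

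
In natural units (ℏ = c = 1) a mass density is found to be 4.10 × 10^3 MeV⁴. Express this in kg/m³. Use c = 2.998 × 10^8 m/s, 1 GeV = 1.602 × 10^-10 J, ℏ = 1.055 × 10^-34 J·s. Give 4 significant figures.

9.496 × 10^11 kg/m³

Mass density is [E]/(c²[L]³) = [E]⁴/(ℏ³c⁵).
1 GeV⁴ → 1/(ℏ³c⁵) × (1 GeV in J)⁴ = 2.316 × 10^20 kg/m³.
Convert the energy scale: 4.10 × 10^3 MeV⁴ = 4.10 × 10^-9 GeV⁴.
Result: 4.10 × 10^-9 × 2.316 × 10^20 = 9.496 × 10^11 kg/m³.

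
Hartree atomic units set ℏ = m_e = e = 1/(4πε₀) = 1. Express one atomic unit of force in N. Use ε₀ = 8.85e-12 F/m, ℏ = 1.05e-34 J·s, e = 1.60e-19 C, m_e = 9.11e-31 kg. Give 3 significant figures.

The unique combination of the constants set to 1 with dimensions of force is F_au = E_h/a₀ = m_e²e⁶/((4πε₀)³ℏ⁴).
E_h = 4.38e-18 J
a₀ = 5.26e-11 m
E_h/a₀ = 8.33e-8 N

8.33e-8 N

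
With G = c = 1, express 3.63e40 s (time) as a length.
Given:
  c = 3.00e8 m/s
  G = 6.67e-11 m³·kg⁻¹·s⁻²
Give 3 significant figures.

1.09e49 m

Time → length via c.
3.63e40 s × (c) = 1.09e49 m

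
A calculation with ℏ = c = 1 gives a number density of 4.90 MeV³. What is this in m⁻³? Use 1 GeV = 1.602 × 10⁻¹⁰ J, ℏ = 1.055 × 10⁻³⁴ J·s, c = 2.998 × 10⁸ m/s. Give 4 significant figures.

Number density is [L]⁻³ = [E]³/(ℏc)³.
1 GeV³ → 1/(ℏc)³ × (1 GeV in J)³ = 1.299 × 10⁴⁷ m⁻³.
Convert the energy scale: 4.90 MeV³ = 4.90 × 10⁻⁹ GeV³.
Result: 4.90 × 10⁻⁹ × 1.299 × 10⁴⁷ = 6.367 × 10³⁸ m⁻³.

6.367 × 10³⁸ m⁻³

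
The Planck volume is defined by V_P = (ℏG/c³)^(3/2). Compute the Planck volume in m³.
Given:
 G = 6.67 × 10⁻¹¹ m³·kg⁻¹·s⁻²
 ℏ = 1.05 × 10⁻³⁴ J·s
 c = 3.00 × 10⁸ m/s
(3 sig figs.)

V_P = (ℏG/c³)^(3/2)
  = √(1.75 × 10⁻²⁰⁹)
  = 4.18 × 10⁻¹⁰⁵ m³

4.18 × 10⁻¹⁰⁵ m³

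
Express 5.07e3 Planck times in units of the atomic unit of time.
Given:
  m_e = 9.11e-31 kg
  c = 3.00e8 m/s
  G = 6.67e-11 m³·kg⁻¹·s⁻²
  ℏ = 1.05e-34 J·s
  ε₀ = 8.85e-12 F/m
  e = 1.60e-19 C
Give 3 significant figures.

1.13e-23

Planck time: t_P = √(ℏG/c⁵) = 5.37e-44 s
atomic unit of time: τ_au = (4πε₀)²ℏ³/(m_e e⁴) = 2.40e-17 s
5.07e3 × 5.37e-44 / 2.40e-17 = 1.13e-23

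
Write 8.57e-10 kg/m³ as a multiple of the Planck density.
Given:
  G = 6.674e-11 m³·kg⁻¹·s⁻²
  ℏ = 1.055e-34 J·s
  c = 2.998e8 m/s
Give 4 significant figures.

Planck density: ρ_P = c⁵/(ℏG²) = 5.154e96 kg/m³.
8.57e-10 / 5.154e96 = 1.663e-106

1.663e-106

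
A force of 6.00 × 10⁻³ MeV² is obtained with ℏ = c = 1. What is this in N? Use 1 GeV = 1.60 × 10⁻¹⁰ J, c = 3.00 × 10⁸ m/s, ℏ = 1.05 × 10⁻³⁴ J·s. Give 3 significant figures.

4.88 × 10⁻³ N

Force is [E]/[L] = [E]²/(ℏc); restore (ℏc)⁻¹.
1 GeV² → 1/(ℏc) × (1 GeV in J)² = 8.13 × 10⁵ N.
Convert the energy scale: 6.00 × 10⁻³ MeV² = 6.00 × 10⁻⁹ GeV².
Result: 6.00 × 10⁻⁹ × 8.13 × 10⁵ = 4.88 × 10⁻³ N.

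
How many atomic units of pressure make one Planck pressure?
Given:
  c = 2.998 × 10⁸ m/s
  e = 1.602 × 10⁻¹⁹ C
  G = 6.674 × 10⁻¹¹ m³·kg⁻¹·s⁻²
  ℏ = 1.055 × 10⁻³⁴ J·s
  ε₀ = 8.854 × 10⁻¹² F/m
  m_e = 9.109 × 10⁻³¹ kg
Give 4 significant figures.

1.581 × 10¹⁰⁰

Planck pressure: p_P = c⁷/(ℏG²) = 4.632 × 10¹¹³ Pa
atomic unit of pressure: P_au = E_h/a₀³ = m_e⁴e¹⁰/((4πε₀)⁵ℏ⁸) = 2.929 × 10¹³ Pa
ratio = 4.632 × 10¹¹³ / 2.929 × 10¹³ = 1.581 × 10¹⁰⁰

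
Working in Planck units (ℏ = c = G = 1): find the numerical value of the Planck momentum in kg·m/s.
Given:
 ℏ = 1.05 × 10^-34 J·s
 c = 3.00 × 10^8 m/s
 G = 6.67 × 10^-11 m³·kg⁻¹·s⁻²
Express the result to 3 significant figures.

Dimensional analysis gives p_P = √(ℏc³/G).
  = √(42.5)
  = 6.52 kg·m/s

6.52 kg·m/s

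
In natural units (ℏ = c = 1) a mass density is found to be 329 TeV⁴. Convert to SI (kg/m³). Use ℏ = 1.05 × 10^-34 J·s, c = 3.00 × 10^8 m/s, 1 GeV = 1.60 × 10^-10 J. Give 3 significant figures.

7.66 × 10^34 kg/m³

Mass density is [E]/(c²[L]³) = [E]⁴/(ℏ³c⁵).
1 GeV⁴ → 1/(ℏ³c⁵) × (1 GeV in J)⁴ = 2.33 × 10^20 kg/m³.
Convert the energy scale: 329 TeV⁴ = 3.29 × 10^14 GeV⁴.
Result: 3.29 × 10^14 × 2.33 × 10^20 = 7.66 × 10^34 kg/m³.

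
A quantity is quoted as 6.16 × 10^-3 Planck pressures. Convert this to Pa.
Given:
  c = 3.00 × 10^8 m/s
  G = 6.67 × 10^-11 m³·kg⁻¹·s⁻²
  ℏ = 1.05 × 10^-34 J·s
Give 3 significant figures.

One Planck pressure: p_P = c⁷/(ℏG²) = 4.68 × 10^113 Pa.
6.16 × 10^-3 × 4.68 × 10^113 Pa = 2.88 × 10^111 Pa

2.88 × 10^111 Pa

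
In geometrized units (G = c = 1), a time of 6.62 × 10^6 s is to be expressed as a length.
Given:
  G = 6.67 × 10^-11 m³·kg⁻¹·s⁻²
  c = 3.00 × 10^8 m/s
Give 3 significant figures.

1.99 × 10^15 m

Time → length via c.
6.62 × 10^6 s × (c) = 1.99 × 10^15 m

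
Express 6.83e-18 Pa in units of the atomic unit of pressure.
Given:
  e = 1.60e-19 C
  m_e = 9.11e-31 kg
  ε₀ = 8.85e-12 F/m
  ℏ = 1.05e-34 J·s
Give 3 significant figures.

2.27e-31

atomic unit of pressure: P_au = E_h/a₀³ = m_e⁴e¹⁰/((4πε₀)⁵ℏ⁸) = 3.01e13 Pa.
6.83e-18 / 3.01e13 = 2.27e-31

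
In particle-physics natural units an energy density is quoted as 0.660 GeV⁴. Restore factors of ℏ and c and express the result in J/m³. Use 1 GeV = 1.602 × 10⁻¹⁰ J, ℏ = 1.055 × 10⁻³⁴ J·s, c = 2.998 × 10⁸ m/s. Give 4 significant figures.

[E]/[L]³ = [E]⁴/(ℏc)³; restore (ℏc)⁻³.
1 GeV⁴ → 1/(ℏc)³ × (1 GeV in J)⁴ = 2.082 × 10³⁷ J/m³.
Result: 0.660 × 2.082 × 10³⁷ = 1.374 × 10³⁷ J/m³.

1.374 × 10³⁷ J/m³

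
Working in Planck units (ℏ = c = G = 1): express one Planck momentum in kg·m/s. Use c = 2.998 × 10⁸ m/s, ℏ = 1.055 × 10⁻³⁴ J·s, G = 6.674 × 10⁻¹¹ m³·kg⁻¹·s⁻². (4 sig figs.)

The unique combination of the constants set to 1 with dimensions of momentum is p_P = √(ℏc³/G).
  = √(42.60)
  = 6.527 kg·m/s

6.527 kg·m/s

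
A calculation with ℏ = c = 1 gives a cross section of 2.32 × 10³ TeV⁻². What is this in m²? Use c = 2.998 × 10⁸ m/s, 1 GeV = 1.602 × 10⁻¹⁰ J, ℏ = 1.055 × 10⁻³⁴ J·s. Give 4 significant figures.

9.043 × 10⁻³⁵ m²

Area is [L]² = [E]⁻²·(ℏc)²; restore (ℏc)².
1 GeV⁻² → (ℏc)² × (1 GeV in J)⁻² = 3.898 × 10⁻³² m².
Convert the energy scale: 2.32 × 10³ TeV⁻² = 2.32 × 10⁻³ GeV⁻².
Result: 2.32 × 10⁻³ × 3.898 × 10⁻³² = 9.043 × 10⁻³⁵ m².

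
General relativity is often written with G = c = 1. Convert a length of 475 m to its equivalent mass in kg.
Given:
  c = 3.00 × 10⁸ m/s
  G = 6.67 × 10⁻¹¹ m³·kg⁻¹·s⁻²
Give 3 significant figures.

6.41 × 10²⁹ kg

Length → mass via c²/G.
475 m × (c²/G) = 6.41 × 10²⁹ kg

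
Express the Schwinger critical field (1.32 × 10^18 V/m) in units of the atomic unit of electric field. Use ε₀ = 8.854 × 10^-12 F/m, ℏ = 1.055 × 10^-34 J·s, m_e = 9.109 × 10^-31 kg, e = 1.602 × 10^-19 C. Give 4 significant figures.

2.573 × 10^6

atomic unit of electric field: E_au = E_h/(e a₀) = m_e²e⁵/((4πε₀)³ℏ⁴) = 5.131 × 10^11 V/m.
1.32 × 10^18 / 5.131 × 10^11 = 2.573 × 10^6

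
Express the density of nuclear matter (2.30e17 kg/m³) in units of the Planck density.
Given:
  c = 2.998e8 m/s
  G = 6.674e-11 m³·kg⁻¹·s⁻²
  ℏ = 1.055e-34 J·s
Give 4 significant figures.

4.463e-80

Planck density: ρ_P = c⁵/(ℏG²) = 5.154e96 kg/m³.
2.30e17 / 5.154e96 = 4.463e-80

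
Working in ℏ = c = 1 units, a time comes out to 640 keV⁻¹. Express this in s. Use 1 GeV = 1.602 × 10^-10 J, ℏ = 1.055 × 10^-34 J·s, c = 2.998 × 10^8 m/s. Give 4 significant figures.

A time is [E]⁻¹ in ℏ=c=1; restore one factor of ℏ.
1 GeV⁻¹ → ℏ × (1 GeV in J)⁻¹ = 6.586 × 10^-25 s.
Convert the energy scale: 640 keV⁻¹ = 6.40 × 10^8 GeV⁻¹.
Result: 6.40 × 10^8 × 6.586 × 10^-25 = 4.215 × 10^-16 s.

4.215 × 10^-16 s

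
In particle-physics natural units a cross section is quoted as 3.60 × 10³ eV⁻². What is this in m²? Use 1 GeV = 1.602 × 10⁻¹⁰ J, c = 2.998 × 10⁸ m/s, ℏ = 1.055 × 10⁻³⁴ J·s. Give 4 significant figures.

1.403 × 10⁻¹⁰ m²

Area is [L]² = [E]⁻²·(ℏc)²; restore (ℏc)².
1 GeV⁻² → (ℏc)² × (1 GeV in J)⁻² = 3.898 × 10⁻³² m².
Convert the energy scale: 3.60 × 10³ eV⁻² = 3.60 × 10²¹ GeV⁻².
Result: 3.60 × 10²¹ × 3.898 × 10⁻³² = 1.403 × 10⁻¹⁰ m².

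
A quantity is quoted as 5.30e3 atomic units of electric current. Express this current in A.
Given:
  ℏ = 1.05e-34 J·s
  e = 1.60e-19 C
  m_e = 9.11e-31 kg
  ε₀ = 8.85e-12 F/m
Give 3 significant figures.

One atomic unit of electric current: I_au = e E_h/ℏ = m_e e⁵/((4πε₀)²ℏ³) = 6.67e-3 A.
5.30e3 × 6.67e-3 A = 35.4 A

35.4 A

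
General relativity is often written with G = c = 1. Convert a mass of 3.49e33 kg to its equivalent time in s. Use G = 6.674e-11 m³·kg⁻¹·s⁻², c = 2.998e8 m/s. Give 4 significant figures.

8.644e-3 s

Mass → time via G/c³.
3.49e33 kg × (G/c³) = 8.644e-3 s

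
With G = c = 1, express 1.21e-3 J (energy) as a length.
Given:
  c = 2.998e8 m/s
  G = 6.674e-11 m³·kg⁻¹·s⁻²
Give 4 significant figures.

9.996e-48 m

Energy → length via G/c⁴.
1.21e-3 J × (G/c⁴) = 9.996e-48 m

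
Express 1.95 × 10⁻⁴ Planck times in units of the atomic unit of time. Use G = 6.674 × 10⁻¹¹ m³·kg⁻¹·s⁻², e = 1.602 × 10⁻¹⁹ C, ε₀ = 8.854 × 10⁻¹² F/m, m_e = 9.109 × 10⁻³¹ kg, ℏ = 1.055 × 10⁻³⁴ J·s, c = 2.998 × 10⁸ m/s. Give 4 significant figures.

4.339 × 10⁻³¹

Planck time: t_P = √(ℏG/c⁵) = 5.392 × 10⁻⁴⁴ s
atomic unit of time: τ_au = (4πε₀)²ℏ³/(m_e e⁴) = 2.423 × 10⁻¹⁷ s
1.95 × 10⁻⁴ × 5.392 × 10⁻⁴⁴ / 2.423 × 10⁻¹⁷ = 4.339 × 10⁻³¹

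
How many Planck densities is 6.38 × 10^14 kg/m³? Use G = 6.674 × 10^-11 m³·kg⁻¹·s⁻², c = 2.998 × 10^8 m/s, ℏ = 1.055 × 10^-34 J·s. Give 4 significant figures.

Planck density: ρ_P = c⁵/(ℏG²) = 5.154 × 10^96 kg/m³.
6.38 × 10^14 / 5.154 × 10^96 = 1.238 × 10^-82

1.238 × 10^-82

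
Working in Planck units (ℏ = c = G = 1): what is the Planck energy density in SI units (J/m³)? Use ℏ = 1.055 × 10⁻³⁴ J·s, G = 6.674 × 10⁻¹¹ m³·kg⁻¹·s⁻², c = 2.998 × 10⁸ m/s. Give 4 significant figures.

4.632 × 10¹¹³ J/m³

From ℏ = c = G = 1 the energy density scale is u_P = c⁷/(ℏG²).
  = 2.177 × 10⁵⁹ / 4.699 × 10⁻⁵⁵
  = 4.632 × 10¹¹³ J/m³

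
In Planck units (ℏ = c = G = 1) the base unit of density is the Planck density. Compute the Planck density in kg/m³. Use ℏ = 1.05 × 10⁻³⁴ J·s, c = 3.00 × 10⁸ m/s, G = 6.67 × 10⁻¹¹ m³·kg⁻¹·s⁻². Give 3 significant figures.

ρ_P = c⁵/(ℏG²)
  = 2.43 × 10⁴² / 4.67 × 10⁻⁵⁵
  = 5.20 × 10⁹⁶ kg/m³

5.20 × 10⁹⁶ kg/m³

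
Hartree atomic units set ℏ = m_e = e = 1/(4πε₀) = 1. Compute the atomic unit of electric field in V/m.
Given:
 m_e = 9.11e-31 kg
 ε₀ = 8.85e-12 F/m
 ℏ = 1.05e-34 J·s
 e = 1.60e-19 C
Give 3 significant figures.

5.20e11 V/m

From ℏ = m_e = e = 1/(4πε₀) = 1 the electric field scale is E_au = E_h/(e a₀) = m_e²e⁵/((4πε₀)³ℏ⁴).
E_h = 4.38e-18 J
a₀ = 5.26e-11 m
E_h/(e·a₀) = 5.20e11 V/m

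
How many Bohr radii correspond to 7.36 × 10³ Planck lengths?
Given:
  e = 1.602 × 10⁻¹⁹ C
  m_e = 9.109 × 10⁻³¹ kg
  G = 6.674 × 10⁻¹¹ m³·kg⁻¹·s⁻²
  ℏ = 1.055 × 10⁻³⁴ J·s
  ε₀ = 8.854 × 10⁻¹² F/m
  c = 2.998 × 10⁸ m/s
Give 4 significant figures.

2.246 × 10⁻²¹

Planck length: ℓ_P = √(ℏG/c³) = 1.616 × 10⁻³⁵ m
Bohr radius: a₀ = 4πε₀ℏ²/(m_e e²) = 5.297 × 10⁻¹¹ m
7.36 × 10³ × 1.616 × 10⁻³⁵ / 5.297 × 10⁻¹¹ = 2.246 × 10⁻²¹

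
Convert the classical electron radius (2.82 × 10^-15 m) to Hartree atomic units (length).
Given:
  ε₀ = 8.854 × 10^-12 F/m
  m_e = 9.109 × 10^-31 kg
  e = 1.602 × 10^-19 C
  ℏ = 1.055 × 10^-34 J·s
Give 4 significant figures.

Bohr radius: a₀ = 4πε₀ℏ²/(m_e e²) = 5.297 × 10^-11 m.
2.82 × 10^-15 / 5.297 × 10^-11 = 5.323 × 10^-5

5.323 × 10^-5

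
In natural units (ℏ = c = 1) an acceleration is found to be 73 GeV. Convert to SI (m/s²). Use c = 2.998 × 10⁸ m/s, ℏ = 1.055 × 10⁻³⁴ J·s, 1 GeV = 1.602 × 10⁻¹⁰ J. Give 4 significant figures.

Acceleration is [L]/[T]² = c·[E]/ℏ.
1 GeV → c/ℏ × (1 GeV in J) = 4.552 × 10³² m/s².
Result: 73 × 4.552 × 10³² = 3.323 × 10³⁴ m/s².

3.323 × 10³⁴ m/s²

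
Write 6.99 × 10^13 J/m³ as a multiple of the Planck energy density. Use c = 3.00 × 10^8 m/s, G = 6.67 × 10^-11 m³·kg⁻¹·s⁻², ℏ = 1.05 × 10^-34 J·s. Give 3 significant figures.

1.49 × 10^-100

Planck energy density: u_P = c⁷/(ℏG²) = 4.68 × 10^113 J/m³.
6.99 × 10^13 / 4.68 × 10^113 = 1.49 × 10^-100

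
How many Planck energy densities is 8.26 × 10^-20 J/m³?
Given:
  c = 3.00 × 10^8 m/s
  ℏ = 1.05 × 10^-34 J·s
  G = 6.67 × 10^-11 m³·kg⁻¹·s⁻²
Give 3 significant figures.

1.76 × 10^-133

Planck energy density: u_P = c⁷/(ℏG²) = 4.68 × 10^113 J/m³.
8.26 × 10^-20 / 4.68 × 10^113 = 1.76 × 10^-133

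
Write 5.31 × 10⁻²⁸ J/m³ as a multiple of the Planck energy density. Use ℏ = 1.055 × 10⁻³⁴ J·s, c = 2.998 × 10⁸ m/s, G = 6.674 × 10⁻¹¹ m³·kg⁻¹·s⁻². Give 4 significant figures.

Planck energy density: u_P = c⁷/(ℏG²) = 4.632 × 10¹¹³ J/m³.
5.31 × 10⁻²⁸ / 4.632 × 10¹¹³ = 1.146 × 10⁻¹⁴¹

1.146 × 10⁻¹⁴¹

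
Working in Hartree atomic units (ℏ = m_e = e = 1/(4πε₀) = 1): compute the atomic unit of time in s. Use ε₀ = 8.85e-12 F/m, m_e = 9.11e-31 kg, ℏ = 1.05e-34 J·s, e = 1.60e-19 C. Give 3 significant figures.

2.40e-17 s

From ℏ = m_e = e = 1/(4πε₀) = 1 the time scale is τ_au = (4πε₀)²ℏ³/(m_e e⁴).
E_h = 4.38e-18 J
ℏ/E_h = 2.40e-17 s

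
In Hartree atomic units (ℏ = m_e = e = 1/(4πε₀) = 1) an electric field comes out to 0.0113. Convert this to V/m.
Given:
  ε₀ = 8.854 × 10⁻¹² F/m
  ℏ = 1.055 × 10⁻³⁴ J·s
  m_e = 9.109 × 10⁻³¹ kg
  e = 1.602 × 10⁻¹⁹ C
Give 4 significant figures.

One atomic unit of electric field: E_au = E_h/(e a₀) = m_e²e⁵/((4πε₀)³ℏ⁴) = 5.131 × 10¹¹ V/m.
0.0113 × 5.131 × 10¹¹ V/m = 5.798 × 10⁹ V/m

5.798 × 10⁹ V/m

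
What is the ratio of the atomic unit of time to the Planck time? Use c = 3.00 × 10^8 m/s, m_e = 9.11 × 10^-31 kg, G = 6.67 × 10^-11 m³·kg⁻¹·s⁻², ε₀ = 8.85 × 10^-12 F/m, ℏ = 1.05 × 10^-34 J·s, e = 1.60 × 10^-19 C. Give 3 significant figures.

atomic unit of time: τ_au = (4πε₀)²ℏ³/(m_e e⁴) = 2.40 × 10^-17 s
Planck time: t_P = √(ℏG/c⁵) = 5.37 × 10^-44 s
ratio = 2.40 × 10^-17 / 5.37 × 10^-44 = 4.47 × 10^26

4.47 × 10^26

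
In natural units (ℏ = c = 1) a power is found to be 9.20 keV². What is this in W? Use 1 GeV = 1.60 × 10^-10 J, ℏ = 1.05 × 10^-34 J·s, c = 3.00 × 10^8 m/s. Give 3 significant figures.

Power is [E]/[T] = [E]²/ℏ.
1 GeV² → 1/ℏ × (1 GeV in J)² = 2.44 × 10^14 W.
Convert the energy scale: 9.20 keV² = 9.20 × 10^-12 GeV².
Result: 9.20 × 10^-12 × 2.44 × 10^14 = 2.24 × 10^3 W.

2.24 × 10^3 W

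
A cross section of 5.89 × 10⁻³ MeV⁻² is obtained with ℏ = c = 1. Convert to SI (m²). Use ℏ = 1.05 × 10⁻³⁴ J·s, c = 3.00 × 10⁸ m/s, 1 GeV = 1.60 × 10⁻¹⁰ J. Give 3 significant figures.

Area is [L]² = [E]⁻²·(ℏc)²; restore (ℏc)².
1 GeV⁻² → (ℏc)² × (1 GeV in J)⁻² = 3.88 × 10⁻³² m².
Convert the energy scale: 5.89 × 10⁻³ MeV⁻² = 5.89 × 10³ GeV⁻².
Result: 5.89 × 10³ × 3.88 × 10⁻³² = 2.28 × 10⁻²⁸ m².

2.28 × 10⁻²⁸ m²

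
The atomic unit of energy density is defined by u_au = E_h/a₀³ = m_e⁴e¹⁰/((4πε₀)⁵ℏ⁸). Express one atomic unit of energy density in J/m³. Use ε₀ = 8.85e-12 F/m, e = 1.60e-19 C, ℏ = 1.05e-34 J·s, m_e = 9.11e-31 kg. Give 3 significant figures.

u_au = E_h/a₀³ = m_e⁴e¹⁰/((4πε₀)⁵ℏ⁸)
E_h = 4.38e-18 J
a₀ = 5.26e-11 m
E_h/a₀³ = 3.01e13 J/m³

3.01e13 J/m³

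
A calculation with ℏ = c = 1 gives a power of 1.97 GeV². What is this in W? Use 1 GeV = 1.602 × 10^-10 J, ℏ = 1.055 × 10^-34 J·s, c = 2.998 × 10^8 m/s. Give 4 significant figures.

Power is [E]/[T] = [E]²/ℏ.
1 GeV² → 1/ℏ × (1 GeV in J)² = 2.433 × 10^14 W.
Result: 1.97 × 2.433 × 10^14 = 4.792 × 10^14 W.

4.792 × 10^14 W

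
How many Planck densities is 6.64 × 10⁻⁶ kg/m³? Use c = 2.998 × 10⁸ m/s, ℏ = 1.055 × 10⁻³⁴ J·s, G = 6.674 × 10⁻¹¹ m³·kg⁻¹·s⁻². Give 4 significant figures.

1.288 × 10⁻¹⁰²

Planck density: ρ_P = c⁵/(ℏG²) = 5.154 × 10⁹⁶ kg/m³.
6.64 × 10⁻⁶ / 5.154 × 10⁹⁶ = 1.288 × 10⁻¹⁰²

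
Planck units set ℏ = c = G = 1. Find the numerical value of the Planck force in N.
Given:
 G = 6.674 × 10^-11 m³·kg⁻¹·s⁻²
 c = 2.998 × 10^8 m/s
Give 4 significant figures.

1.210 × 10^44 N

Dimensional analysis gives F_P = c⁴/G.
  = 8.078 × 10^33 / 6.674 × 10^-11
  = 1.210 × 10^44 N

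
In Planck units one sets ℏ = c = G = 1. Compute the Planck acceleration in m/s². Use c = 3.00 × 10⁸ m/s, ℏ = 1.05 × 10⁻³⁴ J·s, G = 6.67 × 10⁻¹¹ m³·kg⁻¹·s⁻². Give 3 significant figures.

a_P = √(c⁷/(ℏG))
  = √(3.12 × 10¹⁰³)
  = 5.59 × 10⁵¹ m/s²

5.59 × 10⁵¹ m/s²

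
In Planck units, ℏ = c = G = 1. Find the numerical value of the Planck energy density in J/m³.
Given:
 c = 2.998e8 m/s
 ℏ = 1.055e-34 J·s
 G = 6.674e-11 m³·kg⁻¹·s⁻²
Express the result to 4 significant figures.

From ℏ = c = G = 1 the energy density scale is u_P = c⁷/(ℏG²).
  = 2.177e59 / 4.699e-55
  = 4.632e113 J/m³

4.632e113 J/m³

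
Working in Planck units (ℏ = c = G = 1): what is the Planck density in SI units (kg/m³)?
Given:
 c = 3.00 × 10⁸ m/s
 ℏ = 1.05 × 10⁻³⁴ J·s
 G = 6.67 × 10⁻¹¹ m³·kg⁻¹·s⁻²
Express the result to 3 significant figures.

5.20 × 10⁹⁶ kg/m³

From ℏ = c = G = 1 the density scale is ρ_P = c⁵/(ℏG²).
  = 2.43 × 10⁴² / 4.67 × 10⁻⁵⁵
  = 5.20 × 10⁹⁶ kg/m³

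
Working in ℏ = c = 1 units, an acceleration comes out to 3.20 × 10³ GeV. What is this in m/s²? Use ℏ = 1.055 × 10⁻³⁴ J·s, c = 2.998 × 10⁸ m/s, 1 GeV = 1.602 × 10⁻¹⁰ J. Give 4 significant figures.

1.457 × 10³⁶ m/s²

Acceleration is [L]/[T]² = c·[E]/ℏ.
1 GeV → c/ℏ × (1 GeV in J) = 4.552 × 10³² m/s².
Result: 3.20 × 10³ × 4.552 × 10³² = 1.457 × 10³⁶ m/s².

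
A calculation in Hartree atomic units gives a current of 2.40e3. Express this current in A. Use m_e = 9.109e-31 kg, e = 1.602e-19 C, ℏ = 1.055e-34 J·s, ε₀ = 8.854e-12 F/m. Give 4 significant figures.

15.87 A

One atomic unit of electric current: I_au = e E_h/ℏ = m_e e⁵/((4πε₀)²ℏ³) = 6.612e-3 A.
2.40e3 × 6.612e-3 A = 15.87 A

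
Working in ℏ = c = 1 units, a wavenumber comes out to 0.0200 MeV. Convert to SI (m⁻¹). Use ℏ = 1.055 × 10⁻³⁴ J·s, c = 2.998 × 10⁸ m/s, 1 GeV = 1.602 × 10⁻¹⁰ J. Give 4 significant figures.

1.013 × 10¹¹ m⁻¹

Inverse length is [E]/(ℏc).
1 GeV → 1/(ℏc) × (1 GeV in J) = 5.065 × 10¹⁵ m⁻¹.
Convert the energy scale: 0.0200 MeV = 2.00 × 10⁻⁵ GeV.
Result: 2.00 × 10⁻⁵ × 5.065 × 10¹⁵ = 1.013 × 10¹¹ m⁻¹.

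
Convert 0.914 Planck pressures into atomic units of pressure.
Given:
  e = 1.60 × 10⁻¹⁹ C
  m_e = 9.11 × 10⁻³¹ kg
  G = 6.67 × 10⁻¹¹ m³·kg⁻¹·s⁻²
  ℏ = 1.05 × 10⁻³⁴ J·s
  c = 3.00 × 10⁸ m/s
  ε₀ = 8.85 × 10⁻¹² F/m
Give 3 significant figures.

Planck pressure: p_P = c⁷/(ℏG²) = 4.68 × 10¹¹³ Pa
atomic unit of pressure: P_au = E_h/a₀³ = m_e⁴e¹⁰/((4πε₀)⁵ℏ⁸) = 3.01 × 10¹³ Pa
0.914 × 4.68 × 10¹¹³ / 3.01 × 10¹³ = 1.42 × 10¹⁰⁰

1.42 × 10¹⁰⁰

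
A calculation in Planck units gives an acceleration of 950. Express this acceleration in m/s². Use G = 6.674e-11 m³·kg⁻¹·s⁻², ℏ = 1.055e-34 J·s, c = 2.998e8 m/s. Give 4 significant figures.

5.282e54 m/s²

One Planck acceleration: a_P = √(c⁷/(ℏG)) = 5.560e51 m/s².
950 × 5.560e51 m/s² = 5.282e54 m/s²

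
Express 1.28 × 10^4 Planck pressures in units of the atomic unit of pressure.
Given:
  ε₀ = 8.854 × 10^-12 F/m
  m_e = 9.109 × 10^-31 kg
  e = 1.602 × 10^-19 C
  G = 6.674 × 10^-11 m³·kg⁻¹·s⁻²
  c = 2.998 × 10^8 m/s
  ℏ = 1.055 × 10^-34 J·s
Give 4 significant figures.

2.024 × 10^104

Planck pressure: p_P = c⁷/(ℏG²) = 4.632 × 10^113 Pa
atomic unit of pressure: P_au = E_h/a₀³ = m_e⁴e¹⁰/((4πε₀)⁵ℏ⁸) = 2.929 × 10^13 Pa
1.28 × 10^4 × 4.632 × 10^113 / 2.929 × 10^13 = 2.024 × 10^104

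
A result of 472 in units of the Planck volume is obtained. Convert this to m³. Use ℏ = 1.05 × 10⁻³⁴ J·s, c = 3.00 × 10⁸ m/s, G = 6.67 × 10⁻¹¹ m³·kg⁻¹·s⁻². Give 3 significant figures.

One Planck volume: V_P = (ℏG/c³)^(3/2) = 4.18 × 10⁻¹⁰⁵ m³.
472 × 4.18 × 10⁻¹⁰⁵ m³ = 1.97 × 10⁻¹⁰² m³

1.97 × 10⁻¹⁰² m³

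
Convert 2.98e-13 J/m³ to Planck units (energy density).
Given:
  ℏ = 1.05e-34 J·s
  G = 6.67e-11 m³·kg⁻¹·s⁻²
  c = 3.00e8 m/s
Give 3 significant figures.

Planck energy density: u_P = c⁷/(ℏG²) = 4.68e113 J/m³.
2.98e-13 / 4.68e113 = 6.37e-127

6.37e-127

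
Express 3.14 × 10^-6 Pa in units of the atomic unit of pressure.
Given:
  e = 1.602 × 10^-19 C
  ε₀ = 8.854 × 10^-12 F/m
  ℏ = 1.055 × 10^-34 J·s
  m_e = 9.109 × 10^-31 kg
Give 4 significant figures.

atomic unit of pressure: P_au = E_h/a₀³ = m_e⁴e¹⁰/((4πε₀)⁵ℏ⁸) = 2.929 × 10^13 Pa.
3.14 × 10^-6 / 2.929 × 10^13 = 1.072 × 10^-19

1.072 × 10^-19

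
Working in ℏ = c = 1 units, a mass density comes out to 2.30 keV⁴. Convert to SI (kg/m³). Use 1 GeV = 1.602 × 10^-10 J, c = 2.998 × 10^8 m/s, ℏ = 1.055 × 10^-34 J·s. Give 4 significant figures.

Mass density is [E]/(c²[L]³) = [E]⁴/(ℏ³c⁵).
1 GeV⁴ → 1/(ℏ³c⁵) × (1 GeV in J)⁴ = 2.316 × 10^20 kg/m³.
Convert the energy scale: 2.30 keV⁴ = 2.30 × 10^-24 GeV⁴.
Result: 2.30 × 10^-24 × 2.316 × 10^20 = 5.327 × 10^-4 kg/m³.

5.327 × 10^-4 kg/m³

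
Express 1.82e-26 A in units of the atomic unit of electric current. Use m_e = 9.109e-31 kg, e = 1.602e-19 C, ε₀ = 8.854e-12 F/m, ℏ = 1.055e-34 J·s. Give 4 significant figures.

atomic unit of electric current: I_au = e E_h/ℏ = m_e e⁵/((4πε₀)²ℏ³) = 6.612e-3 A.
1.82e-26 / 6.612e-3 = 2.753e-24

2.753e-24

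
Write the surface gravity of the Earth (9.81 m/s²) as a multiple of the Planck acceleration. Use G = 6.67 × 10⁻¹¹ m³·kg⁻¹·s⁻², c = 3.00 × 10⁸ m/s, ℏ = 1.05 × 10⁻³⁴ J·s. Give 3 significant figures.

Planck acceleration: a_P = √(c⁷/(ℏG)) = 5.59 × 10⁵¹ m/s².
9.81 / 5.59 × 10⁵¹ = 1.76 × 10⁻⁵¹

1.76 × 10⁻⁵¹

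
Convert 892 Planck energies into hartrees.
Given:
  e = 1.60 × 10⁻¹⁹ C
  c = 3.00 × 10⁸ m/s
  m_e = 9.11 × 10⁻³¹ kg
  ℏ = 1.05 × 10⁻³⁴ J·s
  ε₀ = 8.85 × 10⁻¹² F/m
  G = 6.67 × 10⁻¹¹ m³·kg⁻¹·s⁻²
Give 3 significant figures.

3.98 × 10²⁹

Planck energy: E_P = √(ℏc⁵/G) = 1.96 × 10⁹ J
hartree: E_h = m_e e⁴/(4πε₀ℏ)² = 4.38 × 10⁻¹⁸ J
892 × 1.96 × 10⁹ / 4.38 × 10⁻¹⁸ = 3.98 × 10²⁹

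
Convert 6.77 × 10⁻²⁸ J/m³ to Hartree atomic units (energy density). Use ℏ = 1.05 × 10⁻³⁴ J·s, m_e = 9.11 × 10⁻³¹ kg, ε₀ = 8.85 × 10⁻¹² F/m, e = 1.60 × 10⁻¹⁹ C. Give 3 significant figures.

2.25 × 10⁻⁴¹

atomic unit of energy density: u_au = E_h/a₀³ = m_e⁴e¹⁰/((4πε₀)⁵ℏ⁸) = 3.01 × 10¹³ J/m³.
6.77 × 10⁻²⁸ / 3.01 × 10¹³ = 2.25 × 10⁻⁴¹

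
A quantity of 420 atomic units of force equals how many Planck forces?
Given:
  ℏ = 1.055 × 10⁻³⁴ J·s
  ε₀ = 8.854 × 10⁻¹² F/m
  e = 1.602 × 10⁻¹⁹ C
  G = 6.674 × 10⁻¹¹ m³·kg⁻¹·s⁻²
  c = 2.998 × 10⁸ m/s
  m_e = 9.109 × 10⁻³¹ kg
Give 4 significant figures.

atomic unit of force: F_au = E_h/a₀ = m_e²e⁶/((4πε₀)³ℏ⁴) = 8.220 × 10⁻⁸ N
Planck force: F_P = c⁴/G = 1.210 × 10⁴⁴ N
420 × 8.220 × 10⁻⁸ / 1.210 × 10⁴⁴ = 2.852 × 10⁻⁴⁹

2.852 × 10⁻⁴⁹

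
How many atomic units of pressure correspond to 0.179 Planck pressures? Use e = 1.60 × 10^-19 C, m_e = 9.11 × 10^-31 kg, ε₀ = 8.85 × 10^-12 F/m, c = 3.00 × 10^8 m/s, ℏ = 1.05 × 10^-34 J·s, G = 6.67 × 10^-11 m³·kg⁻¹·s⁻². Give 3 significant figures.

2.78 × 10^99

Planck pressure: p_P = c⁷/(ℏG²) = 4.68 × 10^113 Pa
atomic unit of pressure: P_au = E_h/a₀³ = m_e⁴e¹⁰/((4πε₀)⁵ℏ⁸) = 3.01 × 10^13 Pa
0.179 × 4.68 × 10^113 / 3.01 × 10^13 = 2.78 × 10^99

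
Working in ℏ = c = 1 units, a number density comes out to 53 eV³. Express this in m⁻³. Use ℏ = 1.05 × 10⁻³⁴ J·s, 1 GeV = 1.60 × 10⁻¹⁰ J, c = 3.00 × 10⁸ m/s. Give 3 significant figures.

Number density is [L]⁻³ = [E]³/(ℏc)³.
1 GeV³ → 1/(ℏc)³ × (1 GeV in J)³ = 1.31 × 10⁴⁷ m⁻³.
Convert the energy scale: 53 eV³ = 5.30 × 10⁻²⁶ GeV³.
Result: 5.30 × 10⁻²⁶ × 1.31 × 10⁴⁷ = 6.95 × 10²¹ m⁻³.

6.95 × 10²¹ m⁻³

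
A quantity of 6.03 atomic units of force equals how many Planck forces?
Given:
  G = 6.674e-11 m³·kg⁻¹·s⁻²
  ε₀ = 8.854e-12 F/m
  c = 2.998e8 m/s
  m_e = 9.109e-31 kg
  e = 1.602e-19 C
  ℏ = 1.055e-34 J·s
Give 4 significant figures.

atomic unit of force: F_au = E_h/a₀ = m_e²e⁶/((4πε₀)³ℏ⁴) = 8.220e-8 N
Planck force: F_P = c⁴/G = 1.210e44 N
6.03 × 8.220e-8 / 1.210e44 = 4.095e-51

4.095e-51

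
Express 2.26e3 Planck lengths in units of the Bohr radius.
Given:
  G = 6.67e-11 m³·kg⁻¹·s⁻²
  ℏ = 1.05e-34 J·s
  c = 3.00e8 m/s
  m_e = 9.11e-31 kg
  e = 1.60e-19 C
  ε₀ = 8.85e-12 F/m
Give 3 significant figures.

6.92e-22

Planck length: ℓ_P = √(ℏG/c³) = 1.61e-35 m
Bohr radius: a₀ = 4πε₀ℏ²/(m_e e²) = 5.26e-11 m
2.26e3 × 1.61e-35 / 5.26e-11 = 6.92e-22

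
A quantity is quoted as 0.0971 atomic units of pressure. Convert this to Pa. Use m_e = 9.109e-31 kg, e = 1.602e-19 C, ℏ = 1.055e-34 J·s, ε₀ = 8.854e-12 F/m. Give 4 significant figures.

2.844e12 Pa

One atomic unit of pressure: P_au = E_h/a₀³ = m_e⁴e¹⁰/((4πε₀)⁵ℏ⁸) = 2.929e13 Pa.
0.0971 × 2.929e13 Pa = 2.844e12 Pa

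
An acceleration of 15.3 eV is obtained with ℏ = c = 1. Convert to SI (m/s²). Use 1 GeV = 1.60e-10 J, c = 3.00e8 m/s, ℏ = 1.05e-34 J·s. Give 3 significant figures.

Acceleration is [L]/[T]² = c·[E]/ℏ.
1 GeV → c/ℏ × (1 GeV in J) = 4.57e32 m/s².
Convert the energy scale: 15.3 eV = 1.53e-8 GeV.
Result: 1.53e-8 × 4.57e32 = 6.99e24 m/s².

6.99e24 m/s²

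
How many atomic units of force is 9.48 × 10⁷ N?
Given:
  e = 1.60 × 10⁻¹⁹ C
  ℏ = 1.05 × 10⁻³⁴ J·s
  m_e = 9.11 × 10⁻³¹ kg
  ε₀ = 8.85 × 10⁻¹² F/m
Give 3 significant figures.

1.14 × 10¹⁵

atomic unit of force: F_au = E_h/a₀ = m_e²e⁶/((4πε₀)³ℏ⁴) = 8.33 × 10⁻⁸ N.
9.48 × 10⁷ / 8.33 × 10⁻⁸ = 1.14 × 10¹⁵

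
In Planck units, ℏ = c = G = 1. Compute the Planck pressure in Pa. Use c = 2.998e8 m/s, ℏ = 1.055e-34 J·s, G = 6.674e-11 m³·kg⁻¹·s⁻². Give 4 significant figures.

4.632e113 Pa

Dimensional analysis gives p_P = c⁷/(ℏG²).
  = 2.177e59 / 4.699e-55
  = 4.632e113 Pa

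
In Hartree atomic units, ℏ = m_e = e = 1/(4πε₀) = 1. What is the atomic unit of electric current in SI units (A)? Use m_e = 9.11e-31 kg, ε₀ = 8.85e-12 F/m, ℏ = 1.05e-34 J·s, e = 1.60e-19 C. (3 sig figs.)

6.67e-3 A

From ℏ = m_e = e = 1/(4πε₀) = 1 the current scale is I_au = e E_h/ℏ = m_e e⁵/((4πε₀)²ℏ³).
E_h = 4.38e-18 J
e·E_h/ℏ = 6.67e-3 A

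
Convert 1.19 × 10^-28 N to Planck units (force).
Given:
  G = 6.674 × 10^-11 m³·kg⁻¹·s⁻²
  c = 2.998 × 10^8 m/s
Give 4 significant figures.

Planck force: F_P = c⁴/G = 1.210 × 10^44 N.
1.19 × 10^-28 / 1.210 × 10^44 = 9.831 × 10^-73

9.831 × 10^-73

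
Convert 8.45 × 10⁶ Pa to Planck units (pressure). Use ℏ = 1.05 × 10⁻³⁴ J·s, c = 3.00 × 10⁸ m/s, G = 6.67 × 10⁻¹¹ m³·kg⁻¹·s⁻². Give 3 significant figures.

Planck pressure: p_P = c⁷/(ℏG²) = 4.68 × 10¹¹³ Pa.
8.45 × 10⁶ / 4.68 × 10¹¹³ = 1.80 × 10⁻¹⁰⁷

1.80 × 10⁻¹⁰⁷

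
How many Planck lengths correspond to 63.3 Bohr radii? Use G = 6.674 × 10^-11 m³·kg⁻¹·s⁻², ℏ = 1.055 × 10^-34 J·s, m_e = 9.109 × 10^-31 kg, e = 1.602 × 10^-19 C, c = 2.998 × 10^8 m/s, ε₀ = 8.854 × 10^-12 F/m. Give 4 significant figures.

Bohr radius: a₀ = 4πε₀ℏ²/(m_e e²) = 5.297 × 10^-11 m
Planck length: ℓ_P = √(ℏG/c³) = 1.616 × 10^-35 m
63.3 × 5.297 × 10^-11 / 1.616 × 10^-35 = 2.074 × 10^26

2.074 × 10^26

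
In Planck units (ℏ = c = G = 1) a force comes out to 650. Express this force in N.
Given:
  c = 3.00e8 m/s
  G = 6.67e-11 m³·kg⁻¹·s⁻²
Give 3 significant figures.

7.89e46 N

One Planck force: F_P = c⁴/G = 1.21e44 N.
650 × 1.21e44 N = 7.89e46 N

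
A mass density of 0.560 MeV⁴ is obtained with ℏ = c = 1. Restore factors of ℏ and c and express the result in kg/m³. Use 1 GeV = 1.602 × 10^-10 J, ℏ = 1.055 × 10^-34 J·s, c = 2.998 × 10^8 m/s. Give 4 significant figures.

Mass density is [E]/(c²[L]³) = [E]⁴/(ℏ³c⁵).
1 GeV⁴ → 1/(ℏ³c⁵) × (1 GeV in J)⁴ = 2.316 × 10^20 kg/m³.
Convert the energy scale: 0.560 MeV⁴ = 5.60 × 10^-13 GeV⁴.
Result: 5.60 × 10^-13 × 2.316 × 10^20 = 1.297 × 10^8 kg/m³.

1.297 × 10^8 kg/m³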